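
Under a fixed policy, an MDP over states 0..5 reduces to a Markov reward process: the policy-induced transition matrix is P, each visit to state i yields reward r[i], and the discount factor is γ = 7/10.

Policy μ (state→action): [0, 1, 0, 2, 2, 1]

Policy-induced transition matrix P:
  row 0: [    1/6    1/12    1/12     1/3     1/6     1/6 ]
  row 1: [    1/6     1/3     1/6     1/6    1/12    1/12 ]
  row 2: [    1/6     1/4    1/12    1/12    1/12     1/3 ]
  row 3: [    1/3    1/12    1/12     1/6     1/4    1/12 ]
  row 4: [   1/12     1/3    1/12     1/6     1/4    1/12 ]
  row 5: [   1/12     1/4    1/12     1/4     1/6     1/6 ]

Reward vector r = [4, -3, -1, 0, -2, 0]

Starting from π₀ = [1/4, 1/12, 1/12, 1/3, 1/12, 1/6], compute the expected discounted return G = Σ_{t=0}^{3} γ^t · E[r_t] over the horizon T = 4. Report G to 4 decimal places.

G = 0.0610

t=0: π = [0.2500, 0.0833, 0.0833, 0.3333, 0.0833, 0.1667], E[r] = 0.5000, γ^t·E[r] = 0.500000, running G = 0.500000
t=1: π = [0.2014, 0.1667, 0.0903, 0.2153, 0.1875, 0.1389], E[r] = -0.1597, γ^t·E[r] = -0.111806, running G = 0.388194
t=2: π = [0.1753, 0.2101, 0.0972, 0.2043, 0.1788, 0.1343], E[r] = -0.3837, γ^t·E[r] = -0.188003, running G = 0.200191
t=3: π = [0.1746, 0.2191, 0.1008, 0.1990, 0.1730, 0.1334], E[r] = -0.4057, γ^t·E[r] = -0.139162, running G = 0.061029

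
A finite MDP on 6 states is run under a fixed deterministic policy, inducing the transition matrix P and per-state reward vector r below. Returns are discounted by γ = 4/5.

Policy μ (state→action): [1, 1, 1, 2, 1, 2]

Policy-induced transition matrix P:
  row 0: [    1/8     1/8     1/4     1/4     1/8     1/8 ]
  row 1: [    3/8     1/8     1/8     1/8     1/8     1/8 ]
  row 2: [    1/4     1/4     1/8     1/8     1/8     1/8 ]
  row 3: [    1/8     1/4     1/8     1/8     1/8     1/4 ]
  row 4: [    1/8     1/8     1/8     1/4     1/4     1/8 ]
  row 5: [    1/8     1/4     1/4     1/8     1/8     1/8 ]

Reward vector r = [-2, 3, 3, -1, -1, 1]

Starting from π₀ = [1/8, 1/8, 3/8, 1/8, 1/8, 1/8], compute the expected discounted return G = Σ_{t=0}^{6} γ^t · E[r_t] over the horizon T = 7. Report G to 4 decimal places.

G = 2.6223

t=0: π = [0.1250, 0.1250, 0.3750, 0.1250, 0.1250, 0.1250], E[r] = 1.1250, γ^t·E[r] = 1.125000, running G = 1.125000
t=1: π = [0.2031, 0.2031, 0.1563, 0.1563, 0.1406, 0.1406], E[r] = 0.5156, γ^t·E[r] = 0.412500, running G = 1.537500
t=2: π = [0.1953, 0.1816, 0.1680, 0.1680, 0.1426, 0.1445], E[r] = 0.4922, γ^t·E[r] = 0.315000, running G = 1.852500
t=3: π = [0.1914, 0.1851, 0.1675, 0.1672, 0.1428, 0.1460], E[r] = 0.5107, γ^t·E[r] = 0.261500, running G = 2.114000
t=4: π = [0.1922, 0.1851, 0.1672, 0.1668, 0.1429, 0.1459], E[r] = 0.5087, γ^t·E[r] = 0.208350, running G = 2.322350
t=5: π = [0.1922, 0.1850, 0.1673, 0.1669, 0.1429, 0.1458], E[r] = 0.5085, γ^t·E[r] = 0.166628, running G = 2.488978
t=6: π = [0.1922, 0.1850, 0.1673, 0.1669, 0.1429, 0.1459], E[r] = 0.5086, γ^t·E[r] = 0.133319, running G = 2.622296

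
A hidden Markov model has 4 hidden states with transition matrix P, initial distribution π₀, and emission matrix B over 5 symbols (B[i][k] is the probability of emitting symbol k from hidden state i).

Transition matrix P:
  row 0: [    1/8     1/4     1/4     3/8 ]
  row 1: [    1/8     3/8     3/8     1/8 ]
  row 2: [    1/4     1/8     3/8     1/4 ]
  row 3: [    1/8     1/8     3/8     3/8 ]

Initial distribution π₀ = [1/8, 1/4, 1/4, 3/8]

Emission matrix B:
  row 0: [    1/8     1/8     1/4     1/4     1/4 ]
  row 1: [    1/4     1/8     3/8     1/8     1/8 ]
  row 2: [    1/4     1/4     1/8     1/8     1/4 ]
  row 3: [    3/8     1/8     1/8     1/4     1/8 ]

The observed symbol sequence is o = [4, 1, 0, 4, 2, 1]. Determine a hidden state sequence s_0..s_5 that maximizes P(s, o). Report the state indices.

t=0: δ = [3.125e-02, 3.125e-02, 6.250e-02, 4.688e-02]  (obs o_0=4)
t=1: δ = [1.953e-03, 1.465e-03, 5.859e-03, 2.197e-03]  ψ = [2, 1, 2, 3]  (obs o_1=1)
t=2: δ = [1.831e-04, 1.831e-04, 5.493e-04, 5.493e-04]  ψ = [2, 2, 2, 2]  (obs o_2=0)
t=3: δ = [3.433e-05, 8.583e-06, 5.150e-05, 2.575e-05]  ψ = [2, 1, 2, 3]  (obs o_3=4)
t=4: δ = [3.219e-06, 3.219e-06, 2.414e-06, 1.609e-06]  ψ = [2, 0, 2, 0]  (obs o_4=2)
t=5: δ = [7.544e-08, 1.509e-07, 3.017e-07, 1.509e-07]  ψ = [2, 1, 1, 0]  (obs o_5=1)
backtrack: best end state = 2; path = [2, 2, 2, 0, 1, 2]

path = [2, 2, 2, 0, 1, 2]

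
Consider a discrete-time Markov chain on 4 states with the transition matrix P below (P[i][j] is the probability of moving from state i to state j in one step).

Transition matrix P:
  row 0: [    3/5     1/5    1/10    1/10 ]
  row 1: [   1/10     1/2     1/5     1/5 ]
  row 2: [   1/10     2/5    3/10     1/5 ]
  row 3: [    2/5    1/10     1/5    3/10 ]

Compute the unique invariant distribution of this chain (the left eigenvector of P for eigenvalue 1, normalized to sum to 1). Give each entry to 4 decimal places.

Balance equations π_j = Σ_i π_i·P[i][j]:
  π_0 = 3/5·π_0 + 1/10·π_1 + 1/10·π_2 + 2/5·π_3
  π_1 = 1/5·π_0 + 1/2·π_1 + 2/5·π_2 + 1/10·π_3
  π_2 = 1/10·π_0 + 1/5·π_1 + 3/10·π_2 + 1/5·π_3
  normalize: π_0 + π_1 + π_2 + π_3 = 1
Solving the linear system gives exactly π = [5/16, 5/16, 3/16, 3/16].

π = [0.3125, 0.3125, 0.1875, 0.1875]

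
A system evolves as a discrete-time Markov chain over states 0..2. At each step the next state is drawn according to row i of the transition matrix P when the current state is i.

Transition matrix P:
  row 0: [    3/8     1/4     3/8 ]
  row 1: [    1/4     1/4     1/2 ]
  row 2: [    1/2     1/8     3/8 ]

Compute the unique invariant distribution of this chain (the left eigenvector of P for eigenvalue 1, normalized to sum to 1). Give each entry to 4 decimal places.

Balance equations π_j = Σ_i π_i·P[i][j]:
  π_0 = 3/8·π_0 + 1/4·π_1 + 1/2·π_2
  π_1 = 1/4·π_0 + 1/4·π_1 + 1/8·π_2
  normalize: π_0 + π_1 + π_2 = 1
Solving the linear system gives exactly π = [2/5, 1/5, 2/5].

π = [0.4000, 0.2000, 0.4000]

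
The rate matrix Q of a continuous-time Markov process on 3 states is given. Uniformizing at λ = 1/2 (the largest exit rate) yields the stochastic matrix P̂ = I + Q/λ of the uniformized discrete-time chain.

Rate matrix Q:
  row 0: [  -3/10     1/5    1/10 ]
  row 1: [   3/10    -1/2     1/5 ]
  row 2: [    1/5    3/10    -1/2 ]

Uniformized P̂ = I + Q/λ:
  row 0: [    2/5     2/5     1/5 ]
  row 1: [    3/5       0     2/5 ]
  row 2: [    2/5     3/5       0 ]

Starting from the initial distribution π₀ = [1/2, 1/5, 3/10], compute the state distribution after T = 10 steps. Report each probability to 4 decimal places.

π = [0.4635, 0.3169, 0.2196]

t=0: π = [0.5000, 0.2000, 0.3000]
t=1: π = [0.4400, 0.3800, 0.1800]
t=2: π = [0.4760, 0.2840, 0.2400]
t=3: π = [0.4568, 0.3344, 0.2088]
t=4: π = [0.4669, 0.3080, 0.2251]
t=5: π = [0.4616, 0.3218, 0.2166]
t=6: π = [0.4644, 0.3146, 0.2210]
t=7: π = [0.4629, 0.3184, 0.2187]
t=8: π = [0.4637, 0.3164, 0.2199]
t=9: π = [0.4633, 0.3174, 0.2193]
t=10: π = [0.4635, 0.3169, 0.2196]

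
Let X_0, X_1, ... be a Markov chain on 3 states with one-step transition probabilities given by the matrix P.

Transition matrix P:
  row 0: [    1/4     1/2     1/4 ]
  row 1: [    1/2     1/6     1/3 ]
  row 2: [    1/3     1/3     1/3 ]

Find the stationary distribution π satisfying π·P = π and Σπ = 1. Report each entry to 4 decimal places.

π = [0.3596, 0.3371, 0.3034]

Balance equations π_j = Σ_i π_i·P[i][j]:
  π_0 = 1/4·π_0 + 1/2·π_1 + 1/3·π_2
  π_1 = 1/2·π_0 + 1/6·π_1 + 1/3·π_2
  normalize: π_0 + π_1 + π_2 = 1
Solving the linear system gives exactly π = [32/89, 30/89, 27/89].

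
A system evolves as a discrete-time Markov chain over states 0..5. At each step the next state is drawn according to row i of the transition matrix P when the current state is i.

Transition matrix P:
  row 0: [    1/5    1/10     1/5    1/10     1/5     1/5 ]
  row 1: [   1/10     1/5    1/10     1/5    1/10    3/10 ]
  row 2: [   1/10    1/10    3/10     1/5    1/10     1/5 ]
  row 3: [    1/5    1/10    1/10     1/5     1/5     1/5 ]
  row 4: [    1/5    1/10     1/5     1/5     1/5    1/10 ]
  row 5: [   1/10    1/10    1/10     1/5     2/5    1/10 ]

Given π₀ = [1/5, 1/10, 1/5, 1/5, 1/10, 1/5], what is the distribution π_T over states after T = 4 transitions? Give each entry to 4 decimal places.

t=0: π = [0.2000, 0.1000, 0.2000, 0.2000, 0.1000, 0.2000]
t=1: π = [0.1500, 0.1100, 0.1700, 0.1800, 0.2100, 0.1800]
t=2: π = [0.1540, 0.1110, 0.1700, 0.1850, 0.2080, 0.1720]
t=3: π = [0.1547, 0.1111, 0.1702, 0.1846, 0.2063, 0.1731]
t=4: π = [0.1546, 0.1111, 0.1701, 0.1845, 0.2065, 0.1732]

π = [0.1546, 0.1111, 0.1701, 0.1845, 0.2065, 0.1732]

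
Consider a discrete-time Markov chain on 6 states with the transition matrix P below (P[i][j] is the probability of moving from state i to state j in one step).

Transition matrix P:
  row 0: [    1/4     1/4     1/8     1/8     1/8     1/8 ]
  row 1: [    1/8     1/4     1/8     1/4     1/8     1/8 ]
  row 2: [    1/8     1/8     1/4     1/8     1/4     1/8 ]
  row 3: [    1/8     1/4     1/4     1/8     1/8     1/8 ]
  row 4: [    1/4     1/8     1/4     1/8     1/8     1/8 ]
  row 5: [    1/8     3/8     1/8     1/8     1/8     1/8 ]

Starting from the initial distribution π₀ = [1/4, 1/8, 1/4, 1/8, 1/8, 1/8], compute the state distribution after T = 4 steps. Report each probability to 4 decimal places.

t=0: π = [0.2500, 0.1250, 0.2500, 0.1250, 0.1250, 0.1250]
t=1: π = [0.1719, 0.2188, 0.1875, 0.1406, 0.1563, 0.1250]
t=2: π = [0.1660, 0.2227, 0.1855, 0.1523, 0.1484, 0.1250]
t=3: π = [0.1643, 0.2239, 0.1858, 0.1528, 0.1482, 0.1250]
t=4: π = [0.1641, 0.2239, 0.1859, 0.1530, 0.1482, 0.1250]

π = [0.1641, 0.2239, 0.1859, 0.1530, 0.1482, 0.1250]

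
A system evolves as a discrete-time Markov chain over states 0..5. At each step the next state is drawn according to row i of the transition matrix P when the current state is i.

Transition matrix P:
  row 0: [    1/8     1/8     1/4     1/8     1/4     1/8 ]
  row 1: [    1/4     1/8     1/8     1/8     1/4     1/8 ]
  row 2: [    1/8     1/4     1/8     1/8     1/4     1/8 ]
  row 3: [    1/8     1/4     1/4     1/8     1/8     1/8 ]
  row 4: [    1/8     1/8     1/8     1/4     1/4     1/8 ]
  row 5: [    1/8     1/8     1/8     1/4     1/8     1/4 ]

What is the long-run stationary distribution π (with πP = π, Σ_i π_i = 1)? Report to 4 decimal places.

π = [0.1458, 0.1667, 0.1644, 0.1692, 0.2110, 0.1429]

Balance equations π_j = Σ_i π_i·P[i][j]:
  π_0 = 1/8·π_0 + 1/4·π_1 + 1/8·π_2 + 1/8·π_3 + 1/8·π_4 + 1/8·π_5
  π_1 = 1/8·π_0 + 1/8·π_1 + 1/4·π_2 + 1/4·π_3 + 1/8·π_4 + 1/8·π_5
  π_2 = 1/4·π_0 + 1/8·π_1 + 1/8·π_2 + 1/4·π_3 + 1/8·π_4 + 1/8·π_5
  π_3 = 1/8·π_0 + 1/8·π_1 + 1/8·π_2 + 1/8·π_3 + 1/4·π_4 + 1/4·π_5
  π_4 = 1/4·π_0 + 1/4·π_1 + 1/4·π_2 + 1/8·π_3 + 1/4·π_4 + 1/8·π_5
  normalize: π_0 + π_1 + π_2 + π_3 + π_4 + π_5 = 1
Solving the linear system gives exactly π = [692/4745, 791/4745, 12/73, 11/65, 96/455, 1/7].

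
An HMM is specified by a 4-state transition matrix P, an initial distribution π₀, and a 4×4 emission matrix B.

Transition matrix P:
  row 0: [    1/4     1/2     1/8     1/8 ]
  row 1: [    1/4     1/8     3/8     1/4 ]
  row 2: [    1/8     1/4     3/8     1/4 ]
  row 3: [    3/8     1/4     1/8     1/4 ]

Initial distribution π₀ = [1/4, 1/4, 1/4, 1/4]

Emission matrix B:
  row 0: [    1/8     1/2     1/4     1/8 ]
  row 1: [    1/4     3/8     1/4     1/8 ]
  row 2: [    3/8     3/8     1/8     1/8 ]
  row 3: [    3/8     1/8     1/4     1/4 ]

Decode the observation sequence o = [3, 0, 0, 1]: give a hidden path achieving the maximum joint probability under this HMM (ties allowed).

path = [3, 3, 3, 0]

t=0: δ = [3.125e-02, 3.125e-02, 3.125e-02, 6.250e-02]  (obs o_0=3)
t=1: δ = [2.930e-03, 3.906e-03, 4.395e-03, 5.859e-03]  ψ = [3, 0, 1, 3]  (obs o_1=0)
t=2: δ = [2.747e-04, 3.662e-04, 6.180e-04, 5.493e-04]  ψ = [3, 0, 2, 3]  (obs o_2=0)
t=3: δ = [1.030e-04, 5.794e-05, 8.690e-05, 1.931e-05]  ψ = [3, 2, 2, 2]  (obs o_3=1)
backtrack: best end state = 0; path = [3, 3, 3, 0]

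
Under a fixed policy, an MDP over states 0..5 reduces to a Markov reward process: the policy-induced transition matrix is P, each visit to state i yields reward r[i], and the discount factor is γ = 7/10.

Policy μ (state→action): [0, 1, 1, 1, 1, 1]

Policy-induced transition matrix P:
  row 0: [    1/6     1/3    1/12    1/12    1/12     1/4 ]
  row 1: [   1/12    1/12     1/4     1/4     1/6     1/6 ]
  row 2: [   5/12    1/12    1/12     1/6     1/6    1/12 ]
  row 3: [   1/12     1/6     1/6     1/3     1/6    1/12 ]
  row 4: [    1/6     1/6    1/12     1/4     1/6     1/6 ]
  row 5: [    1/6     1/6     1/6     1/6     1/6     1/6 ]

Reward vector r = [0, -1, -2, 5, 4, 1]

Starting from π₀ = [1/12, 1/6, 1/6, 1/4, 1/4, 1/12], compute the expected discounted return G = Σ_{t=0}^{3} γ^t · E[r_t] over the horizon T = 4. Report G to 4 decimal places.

t=0: π = [0.0833, 0.1667, 0.1667, 0.2500, 0.2500, 0.0833], E[r] = 1.8333, γ^t·E[r] = 1.833333, running G = 1.833333
t=1: π = [0.1736, 0.1528, 0.1389, 0.2361, 0.1597, 0.1389], E[r] = 1.5278, γ^t·E[r] = 1.069444, running G = 2.902778
t=2: π = [0.1690, 0.1713, 0.1400, 0.2176, 0.1522, 0.1499], E[r] = 1.3953, γ^t·E[r] = 0.683675, running G = 3.586453
t=3: π = [0.1693, 0.1689, 0.1425, 0.2158, 0.1526, 0.1509], E[r] = 1.3864, γ^t·E[r] = 0.475545, running G = 4.061998

G = 4.0620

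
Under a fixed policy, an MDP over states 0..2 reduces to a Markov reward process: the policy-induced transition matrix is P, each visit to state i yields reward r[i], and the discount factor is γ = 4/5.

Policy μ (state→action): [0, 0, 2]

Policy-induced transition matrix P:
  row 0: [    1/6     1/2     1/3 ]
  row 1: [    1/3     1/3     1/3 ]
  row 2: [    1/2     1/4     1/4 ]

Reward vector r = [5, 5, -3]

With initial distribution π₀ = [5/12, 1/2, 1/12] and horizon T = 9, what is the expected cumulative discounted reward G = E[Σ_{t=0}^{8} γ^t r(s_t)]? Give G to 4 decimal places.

G = 12.6715

t=0: π = [0.4167, 0.5000, 0.0833], E[r] = 4.3333, γ^t·E[r] = 4.333333, running G = 4.333333
t=1: π = [0.2778, 0.3958, 0.3264], E[r] = 2.3889, γ^t·E[r] = 1.911111, running G = 6.244444
t=2: π = [0.3414, 0.3524, 0.3061], E[r] = 2.5509, γ^t·E[r] = 1.632593, running G = 7.877037
t=3: π = [0.3274, 0.3647, 0.3078], E[r] = 2.5374, γ^t·E[r] = 1.299160, running G = 9.176198
t=4: π = [0.3301, 0.3623, 0.3077], E[r] = 2.5385, γ^t·E[r] = 1.039789, running G = 10.215987
t=5: π = [0.3296, 0.3627, 0.3077], E[r] = 2.5385, γ^t·E[r] = 0.831801, running G = 11.047788
t=6: π = [0.3297, 0.3626, 0.3077], E[r] = 2.5385, γ^t·E[r] = 0.665443, running G = 11.713230
t=7: π = [0.3297, 0.3626, 0.3077], E[r] = 2.5385, γ^t·E[r] = 0.532354, running G = 12.245584
t=8: π = [0.3297, 0.3626, 0.3077], E[r] = 2.5385, γ^t·E[r] = 0.425883, running G = 12.671467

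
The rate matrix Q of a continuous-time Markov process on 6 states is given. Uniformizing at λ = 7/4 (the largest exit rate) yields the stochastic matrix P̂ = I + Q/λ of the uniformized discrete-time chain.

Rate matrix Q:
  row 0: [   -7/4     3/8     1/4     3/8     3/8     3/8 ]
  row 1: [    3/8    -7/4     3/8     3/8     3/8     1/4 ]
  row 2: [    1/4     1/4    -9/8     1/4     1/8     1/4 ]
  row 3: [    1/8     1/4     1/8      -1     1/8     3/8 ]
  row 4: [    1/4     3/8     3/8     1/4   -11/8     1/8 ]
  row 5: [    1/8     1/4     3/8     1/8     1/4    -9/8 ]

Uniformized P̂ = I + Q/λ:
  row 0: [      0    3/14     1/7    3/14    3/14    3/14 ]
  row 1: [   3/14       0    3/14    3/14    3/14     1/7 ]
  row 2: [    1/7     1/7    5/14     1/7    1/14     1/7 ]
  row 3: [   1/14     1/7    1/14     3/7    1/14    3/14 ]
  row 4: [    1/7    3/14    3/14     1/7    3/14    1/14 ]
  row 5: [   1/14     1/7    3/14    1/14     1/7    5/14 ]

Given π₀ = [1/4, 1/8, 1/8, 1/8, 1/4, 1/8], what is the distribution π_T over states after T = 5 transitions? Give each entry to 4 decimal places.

π = [0.1086, 0.1407, 0.2067, 0.2053, 0.1413, 0.1975]

t=0: π = [0.2500, 0.1250, 0.1250, 0.1250, 0.2500, 0.1250]
t=1: π = [0.0982, 0.1607, 0.1964, 0.1964, 0.1696, 0.1786]
t=2: π = [0.1135, 0.1390, 0.2073, 0.2047, 0.1454, 0.1901]
t=3: π = [0.1084, 0.1415, 0.2065, 0.2058, 0.1419, 0.1959]
t=4: π = [0.1088, 0.1405, 0.2066, 0.2055, 0.1414, 0.1972]
t=5: π = [0.1086, 0.1407, 0.2067, 0.2053, 0.1413, 0.1975]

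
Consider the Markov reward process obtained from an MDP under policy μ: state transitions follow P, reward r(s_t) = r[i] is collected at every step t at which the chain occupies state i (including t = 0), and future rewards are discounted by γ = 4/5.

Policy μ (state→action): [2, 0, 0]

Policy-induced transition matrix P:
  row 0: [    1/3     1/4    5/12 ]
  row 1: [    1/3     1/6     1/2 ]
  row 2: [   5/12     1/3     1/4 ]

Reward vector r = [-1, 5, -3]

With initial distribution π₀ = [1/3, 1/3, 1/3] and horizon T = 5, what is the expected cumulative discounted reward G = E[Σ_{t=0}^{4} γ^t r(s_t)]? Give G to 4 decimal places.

t=0: π = [0.3333, 0.3333, 0.3333], E[r] = 0.3333, γ^t·E[r] = 0.333333, running G = 0.333333
t=1: π = [0.3611, 0.2500, 0.3889], E[r] = -0.2778, γ^t·E[r] = -0.222222, running G = 0.111111
t=2: π = [0.3657, 0.2616, 0.3727], E[r] = -0.1759, γ^t·E[r] = -0.112593, running G = -0.001481
t=3: π = [0.3644, 0.2593, 0.3764], E[r] = -0.1971, γ^t·E[r] = -0.100938, running G = -0.102420
t=4: π = [0.3647, 0.2598, 0.3755], E[r] = -0.1925, γ^t·E[r] = -0.078867, running G = -0.181287

G = -0.1813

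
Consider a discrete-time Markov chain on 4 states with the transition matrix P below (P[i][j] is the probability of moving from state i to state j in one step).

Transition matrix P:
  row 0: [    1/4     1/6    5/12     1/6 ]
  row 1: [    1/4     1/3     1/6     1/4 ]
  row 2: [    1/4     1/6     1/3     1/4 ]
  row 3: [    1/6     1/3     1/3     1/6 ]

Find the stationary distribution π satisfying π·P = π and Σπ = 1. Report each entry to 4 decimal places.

π = [0.2323, 0.2426, 0.3123, 0.2129]

Balance equations π_j = Σ_i π_i·P[i][j]:
  π_0 = 1/4·π_0 + 1/4·π_1 + 1/4·π_2 + 1/6·π_3
  π_1 = 1/6·π_0 + 1/3·π_1 + 1/6·π_2 + 1/3·π_3
  π_2 = 5/12·π_0 + 1/6·π_1 + 1/3·π_2 + 1/3·π_3
  normalize: π_0 + π_1 + π_2 + π_3 = 1
Solving the linear system gives exactly π = [36/155, 188/775, 242/775, 33/155].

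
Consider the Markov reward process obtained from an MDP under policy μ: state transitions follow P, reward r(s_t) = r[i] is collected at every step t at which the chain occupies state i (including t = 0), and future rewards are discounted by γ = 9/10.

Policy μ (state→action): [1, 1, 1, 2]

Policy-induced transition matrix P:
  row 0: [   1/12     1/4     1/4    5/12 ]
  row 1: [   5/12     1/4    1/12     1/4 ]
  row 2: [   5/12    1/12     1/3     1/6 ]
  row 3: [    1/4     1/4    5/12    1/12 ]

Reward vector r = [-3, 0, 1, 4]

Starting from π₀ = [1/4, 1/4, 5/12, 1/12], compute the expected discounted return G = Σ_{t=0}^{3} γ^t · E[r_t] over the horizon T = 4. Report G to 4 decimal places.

t=0: π = [0.2500, 0.2500, 0.4167, 0.0833], E[r] = 0.0000, γ^t·E[r] = 0.000000, running G = 0.000000
t=1: π = [0.3194, 0.1806, 0.2569, 0.2431], E[r] = 0.2708, γ^t·E[r] = 0.243750, running G = 0.243750
t=2: π = [0.2697, 0.2072, 0.2818, 0.2413], E[r] = 0.4381, γ^t·E[r] = 0.354844, running G = 0.598594
t=3: π = [0.2866, 0.2030, 0.2792, 0.2312], E[r] = 0.3445, γ^t·E[r] = 0.251121, running G = 0.849715

G = 0.8497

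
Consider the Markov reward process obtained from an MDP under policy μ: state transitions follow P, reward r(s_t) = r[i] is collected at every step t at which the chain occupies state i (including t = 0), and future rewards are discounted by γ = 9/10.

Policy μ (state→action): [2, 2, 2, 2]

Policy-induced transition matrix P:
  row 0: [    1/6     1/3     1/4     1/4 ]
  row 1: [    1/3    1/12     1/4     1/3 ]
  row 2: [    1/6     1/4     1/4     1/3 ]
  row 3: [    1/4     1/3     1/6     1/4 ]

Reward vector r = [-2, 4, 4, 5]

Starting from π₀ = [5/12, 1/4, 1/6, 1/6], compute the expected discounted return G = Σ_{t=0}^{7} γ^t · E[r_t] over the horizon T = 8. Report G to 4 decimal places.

G = 15.3035

t=0: π = [0.4167, 0.2500, 0.1667, 0.1667], E[r] = 1.6667, γ^t·E[r] = 1.666667, running G = 1.666667
t=1: π = [0.2222, 0.2569, 0.2361, 0.2847], E[r] = 2.9514, γ^t·E[r] = 2.656250, running G = 4.322917
t=2: π = [0.2332, 0.2494, 0.2263, 0.2911], E[r] = 2.8918, γ^t·E[r] = 2.342344, running G = 6.665260
t=3: π = [0.2325, 0.2521, 0.2257, 0.2896], E[r] = 2.8947, γ^t·E[r] = 2.110219, running G = 8.775479
t=4: π = [0.2328, 0.2515, 0.2259, 0.2898], E[r] = 2.8929, γ^t·E[r] = 1.898018, running G = 10.673497
t=5: π = [0.2327, 0.2516, 0.2258, 0.2898], E[r] = 2.8934, γ^t·E[r] = 1.708510, running G = 12.382008
t=6: π = [0.2328, 0.2516, 0.2259, 0.2898], E[r] = 2.8933, γ^t·E[r] = 1.537598, running G = 13.919606
t=7: π = [0.2327, 0.2516, 0.2259, 0.2898], E[r] = 2.8933, γ^t·E[r] = 1.383851, running G = 15.303458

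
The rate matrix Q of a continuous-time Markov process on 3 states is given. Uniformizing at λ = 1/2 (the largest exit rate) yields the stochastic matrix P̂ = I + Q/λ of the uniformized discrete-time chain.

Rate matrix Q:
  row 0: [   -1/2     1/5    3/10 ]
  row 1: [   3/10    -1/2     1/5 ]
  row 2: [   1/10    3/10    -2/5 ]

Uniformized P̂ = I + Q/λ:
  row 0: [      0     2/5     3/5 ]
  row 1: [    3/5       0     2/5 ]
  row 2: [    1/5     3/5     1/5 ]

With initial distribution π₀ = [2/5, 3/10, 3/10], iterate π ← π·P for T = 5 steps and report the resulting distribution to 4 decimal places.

π = [0.2820, 0.3385, 0.3796]

t=0: π = [0.4000, 0.3000, 0.3000]
t=1: π = [0.2400, 0.3400, 0.4200]
t=2: π = [0.2880, 0.3480, 0.3640]
t=3: π = [0.2816, 0.3336, 0.3848]
t=4: π = [0.2771, 0.3435, 0.3794]
t=5: π = [0.2820, 0.3385, 0.3796]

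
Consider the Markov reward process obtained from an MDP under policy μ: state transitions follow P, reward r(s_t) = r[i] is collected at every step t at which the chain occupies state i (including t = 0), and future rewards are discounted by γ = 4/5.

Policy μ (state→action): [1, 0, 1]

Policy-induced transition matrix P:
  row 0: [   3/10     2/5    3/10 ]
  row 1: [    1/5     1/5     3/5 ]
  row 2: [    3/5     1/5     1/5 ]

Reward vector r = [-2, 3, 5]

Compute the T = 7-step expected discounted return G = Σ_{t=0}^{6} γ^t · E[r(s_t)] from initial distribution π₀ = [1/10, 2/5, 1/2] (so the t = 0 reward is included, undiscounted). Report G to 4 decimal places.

G = 8.7045

t=0: π = [0.1000, 0.4000, 0.5000], E[r] = 3.5000, γ^t·E[r] = 3.500000, running G = 3.500000
t=1: π = [0.4100, 0.2200, 0.3700], E[r] = 1.6900, γ^t·E[r] = 1.352000, running G = 4.852000
t=2: π = [0.3890, 0.2820, 0.3290], E[r] = 1.7130, γ^t·E[r] = 1.096320, running G = 5.948320
t=3: π = [0.3705, 0.2778, 0.3517], E[r] = 1.8509, γ^t·E[r] = 0.947661, running G = 6.895981
t=4: π = [0.3777, 0.2741, 0.3482], E[r] = 1.8077, γ^t·E[r] = 0.740430, running G = 7.636411
t=5: π = [0.3770, 0.2755, 0.3474], E[r] = 1.8096, γ^t·E[r] = 0.592977, running G = 8.229387
t=6: π = [0.3767, 0.2754, 0.3479], E[r] = 1.8125, γ^t·E[r] = 0.475136, running G = 8.704523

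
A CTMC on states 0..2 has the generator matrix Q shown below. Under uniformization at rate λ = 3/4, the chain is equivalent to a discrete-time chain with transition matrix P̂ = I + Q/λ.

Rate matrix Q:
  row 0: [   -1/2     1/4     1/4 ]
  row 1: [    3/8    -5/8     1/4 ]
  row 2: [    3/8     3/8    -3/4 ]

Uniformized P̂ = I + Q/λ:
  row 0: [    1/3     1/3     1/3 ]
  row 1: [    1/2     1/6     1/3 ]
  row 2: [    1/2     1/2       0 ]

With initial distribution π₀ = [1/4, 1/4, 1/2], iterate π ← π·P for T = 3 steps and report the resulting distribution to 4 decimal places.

t=0: π = [0.2500, 0.2500, 0.5000]
t=1: π = [0.4583, 0.3750, 0.1667]
t=2: π = [0.4236, 0.2986, 0.2778]
t=3: π = [0.4294, 0.3299, 0.2407]

π = [0.4294, 0.3299, 0.2407]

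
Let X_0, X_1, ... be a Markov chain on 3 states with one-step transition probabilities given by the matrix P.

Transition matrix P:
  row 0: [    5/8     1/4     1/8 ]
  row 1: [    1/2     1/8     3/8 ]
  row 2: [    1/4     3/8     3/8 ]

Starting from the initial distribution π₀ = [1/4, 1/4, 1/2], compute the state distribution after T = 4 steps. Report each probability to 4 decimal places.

t=0: π = [0.2500, 0.2500, 0.5000]
t=1: π = [0.4063, 0.2813, 0.3125]
t=2: π = [0.4727, 0.2539, 0.2734]
t=3: π = [0.4907, 0.2524, 0.2568]
t=4: π = [0.4971, 0.2505, 0.2523]

π = [0.4971, 0.2505, 0.2523]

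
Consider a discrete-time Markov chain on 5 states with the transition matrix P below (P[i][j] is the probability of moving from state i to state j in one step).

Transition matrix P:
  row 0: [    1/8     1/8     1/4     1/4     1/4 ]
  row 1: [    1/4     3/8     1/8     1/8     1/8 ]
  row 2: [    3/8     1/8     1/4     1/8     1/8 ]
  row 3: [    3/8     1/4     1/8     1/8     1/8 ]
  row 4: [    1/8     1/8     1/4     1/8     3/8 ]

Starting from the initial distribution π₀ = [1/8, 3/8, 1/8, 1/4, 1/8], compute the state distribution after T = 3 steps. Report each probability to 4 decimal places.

t=0: π = [0.1250, 0.3750, 0.1250, 0.2500, 0.1250]
t=1: π = [0.2656, 0.2500, 0.1719, 0.1406, 0.1719]
t=2: π = [0.2344, 0.2051, 0.2012, 0.1582, 0.2012]
t=3: π = [0.2405, 0.1960, 0.2046, 0.1543, 0.2046]

π = [0.2405, 0.1960, 0.2046, 0.1543, 0.2046]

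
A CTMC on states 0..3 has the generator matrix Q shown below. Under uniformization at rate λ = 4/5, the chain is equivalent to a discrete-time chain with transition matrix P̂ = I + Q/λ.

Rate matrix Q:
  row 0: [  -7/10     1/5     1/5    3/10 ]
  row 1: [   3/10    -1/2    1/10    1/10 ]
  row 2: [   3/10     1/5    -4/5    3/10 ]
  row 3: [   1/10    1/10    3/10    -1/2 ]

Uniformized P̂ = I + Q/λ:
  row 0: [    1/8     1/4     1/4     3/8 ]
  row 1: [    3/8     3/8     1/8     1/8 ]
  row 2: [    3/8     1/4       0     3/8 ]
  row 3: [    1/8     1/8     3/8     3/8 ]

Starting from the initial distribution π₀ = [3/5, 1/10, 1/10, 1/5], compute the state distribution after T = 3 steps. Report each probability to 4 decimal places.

π = [0.2352, 0.2400, 0.2088, 0.3160]

t=0: π = [0.6000, 0.1000, 0.1000, 0.2000]
t=1: π = [0.1750, 0.2375, 0.2375, 0.3500]
t=2: π = [0.2438, 0.2359, 0.2047, 0.3156]
t=3: π = [0.2352, 0.2400, 0.2088, 0.3160]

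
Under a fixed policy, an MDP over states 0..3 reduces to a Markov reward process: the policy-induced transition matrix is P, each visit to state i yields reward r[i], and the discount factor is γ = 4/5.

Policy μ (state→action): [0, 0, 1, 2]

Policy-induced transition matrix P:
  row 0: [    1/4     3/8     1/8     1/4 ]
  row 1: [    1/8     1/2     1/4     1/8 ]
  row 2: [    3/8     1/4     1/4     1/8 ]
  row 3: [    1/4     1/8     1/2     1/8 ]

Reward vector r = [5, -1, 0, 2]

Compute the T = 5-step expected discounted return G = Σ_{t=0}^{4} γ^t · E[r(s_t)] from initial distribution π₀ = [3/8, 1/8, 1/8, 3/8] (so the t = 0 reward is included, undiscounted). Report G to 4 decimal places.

t=0: π = [0.3750, 0.1250, 0.1250, 0.3750], E[r] = 2.5000, γ^t·E[r] = 2.500000, running G = 2.500000
t=1: π = [0.2500, 0.2813, 0.2969, 0.1719], E[r] = 1.3125, γ^t·E[r] = 1.050000, running G = 3.550000
t=2: π = [0.2520, 0.3301, 0.2617, 0.1563], E[r] = 1.2422, γ^t·E[r] = 0.795000, running G = 4.345000
t=3: π = [0.2415, 0.3445, 0.2576, 0.1565], E[r] = 1.1758, γ^t·E[r] = 0.602000, running G = 4.947000
t=4: π = [0.2391, 0.3467, 0.2589, 0.1552], E[r] = 1.1593, γ^t·E[r] = 0.474850, running G = 5.421850

G = 5.4219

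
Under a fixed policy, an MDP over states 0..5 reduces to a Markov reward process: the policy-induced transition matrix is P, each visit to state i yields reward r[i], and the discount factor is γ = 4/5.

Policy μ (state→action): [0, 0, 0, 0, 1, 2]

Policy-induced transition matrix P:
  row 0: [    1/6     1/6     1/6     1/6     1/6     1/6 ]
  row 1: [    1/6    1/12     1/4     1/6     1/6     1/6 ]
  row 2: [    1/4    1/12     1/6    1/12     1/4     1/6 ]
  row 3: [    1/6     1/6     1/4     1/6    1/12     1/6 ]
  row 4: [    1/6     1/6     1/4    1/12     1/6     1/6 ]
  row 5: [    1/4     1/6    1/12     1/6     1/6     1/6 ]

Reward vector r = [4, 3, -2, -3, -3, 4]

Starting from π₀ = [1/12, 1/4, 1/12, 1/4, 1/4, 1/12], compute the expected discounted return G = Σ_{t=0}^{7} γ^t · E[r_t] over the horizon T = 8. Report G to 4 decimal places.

t=0: π = [0.0833, 0.2500, 0.0833, 0.2500, 0.2500, 0.0833], E[r] = -0.2500, γ^t·E[r] = -0.250000, running G = -0.250000
t=1: π = [0.1806, 0.1389, 0.2222, 0.1389, 0.1528, 0.1667], E[r] = 0.4861, γ^t·E[r] = 0.388889, running G = 0.138889
t=2: π = [0.1991, 0.1366, 0.1887, 0.1354, 0.1736, 0.1667], E[r] = 0.5683, γ^t·E[r] = 0.363704, running G = 0.502593
t=3: π = [0.1963, 0.1396, 0.1899, 0.1365, 0.1711, 0.1667], E[r] = 0.5679, γ^t·E[r] = 0.290765, running G = 0.793358
t=4: π = [0.1964, 0.1392, 0.1900, 0.1366, 0.1711, 0.1667], E[r] = 0.5666, γ^t·E[r] = 0.232095, running G = 1.025453
t=5: π = [0.1964, 0.1392, 0.1900, 0.1366, 0.1711, 0.1667], E[r] = 0.5668, γ^t·E[r] = 0.185731, running G = 1.211185
t=6: π = [0.1964, 0.1392, 0.1900, 0.1366, 0.1711, 0.1667], E[r] = 0.5668, γ^t·E[r] = 0.148582, running G = 1.359767
t=7: π = [0.1964, 0.1392, 0.1900, 0.1366, 0.1711, 0.1667], E[r] = 0.5668, γ^t·E[r] = 0.118866, running G = 1.478633

G = 1.4786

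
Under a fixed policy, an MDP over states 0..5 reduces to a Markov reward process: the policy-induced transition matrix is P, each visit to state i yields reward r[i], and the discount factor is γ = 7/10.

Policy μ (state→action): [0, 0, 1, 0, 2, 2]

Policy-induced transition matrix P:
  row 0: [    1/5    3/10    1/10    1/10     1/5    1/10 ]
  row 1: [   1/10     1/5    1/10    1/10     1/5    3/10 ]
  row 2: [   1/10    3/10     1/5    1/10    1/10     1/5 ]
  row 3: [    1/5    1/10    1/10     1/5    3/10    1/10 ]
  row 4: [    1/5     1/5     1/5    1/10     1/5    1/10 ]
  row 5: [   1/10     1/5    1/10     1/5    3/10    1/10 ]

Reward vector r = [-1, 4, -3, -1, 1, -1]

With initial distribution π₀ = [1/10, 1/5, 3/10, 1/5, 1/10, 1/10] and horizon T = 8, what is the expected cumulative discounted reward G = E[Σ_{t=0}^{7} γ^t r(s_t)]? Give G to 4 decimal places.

t=0: π = [0.1000, 0.2000, 0.3000, 0.2000, 0.1000, 0.1000], E[r] = -0.4000, γ^t·E[r] = -0.400000, running G = -0.400000
t=1: π = [0.1400, 0.2200, 0.1400, 0.1300, 0.2000, 0.1700], E[r] = 0.2200, γ^t·E[r] = 0.154000, running G = -0.246000
t=2: π = [0.1470, 0.2150, 0.1340, 0.1300, 0.2160, 0.1580], E[r] = 0.2390, γ^t·E[r] = 0.117110, running G = -0.128890
t=3: π = [0.1493, 0.2151, 0.1350, 0.1288, 0.2154, 0.1564], E[r] = 0.2363, γ^t·E[r] = 0.081051, running G = -0.047839
t=4: π = [0.1494, 0.2156, 0.1350, 0.1285, 0.2150, 0.1565], E[r] = 0.2377, γ^t·E[r] = 0.057074, running G = 0.009235
t=5: π = [0.1493, 0.2156, 0.1350, 0.1285, 0.2150, 0.1566], E[r] = 0.2379, γ^t·E[r] = 0.039988, running G = 0.049223
t=6: π = [0.1493, 0.2156, 0.1350, 0.1285, 0.2150, 0.1566], E[r] = 0.2379, γ^t·E[r] = 0.027991, running G = 0.077213
t=7: π = [0.1493, 0.2156, 0.1350, 0.1285, 0.2150, 0.1566], E[r] = 0.2379, γ^t·E[r] = 0.019593, running G = 0.096806

G = 0.0968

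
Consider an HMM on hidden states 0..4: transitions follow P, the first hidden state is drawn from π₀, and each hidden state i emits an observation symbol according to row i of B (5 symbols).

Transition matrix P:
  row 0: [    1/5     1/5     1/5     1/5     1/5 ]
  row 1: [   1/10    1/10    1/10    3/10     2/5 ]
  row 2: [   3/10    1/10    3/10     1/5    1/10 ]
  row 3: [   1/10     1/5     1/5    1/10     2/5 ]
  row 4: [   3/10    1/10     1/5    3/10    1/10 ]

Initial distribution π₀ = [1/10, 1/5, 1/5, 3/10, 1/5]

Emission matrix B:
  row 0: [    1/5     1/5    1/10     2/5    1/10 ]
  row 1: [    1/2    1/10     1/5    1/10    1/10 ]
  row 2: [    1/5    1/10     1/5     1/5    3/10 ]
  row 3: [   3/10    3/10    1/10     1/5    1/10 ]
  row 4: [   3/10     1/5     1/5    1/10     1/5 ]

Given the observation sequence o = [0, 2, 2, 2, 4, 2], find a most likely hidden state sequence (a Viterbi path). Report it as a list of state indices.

t=0: δ = [2.000e-02, 1.000e-01, 4.000e-02, 9.000e-02, 6.000e-02]  (obs o_0=0)
t=1: δ = [1.800e-03, 3.600e-03, 3.600e-03, 3.000e-03, 8.000e-03]  ψ = [4, 3, 3, 1, 1]  (obs o_1=2)
t=2: δ = [2.400e-04, 1.600e-04, 3.200e-04, 2.400e-04, 2.880e-04]  ψ = [4, 4, 4, 4, 1]  (obs o_2=2)
t=3: δ = [9.600e-06, 9.600e-06, 1.920e-05, 8.640e-06, 1.920e-05]  ψ = [2, 0, 2, 4, 3]  (obs o_3=2)
t=4: δ = [5.760e-07, 1.920e-07, 1.728e-06, 5.760e-07, 7.680e-07]  ψ = [2, 0, 2, 4, 1]  (obs o_4=4)
t=5: δ = [5.184e-08, 3.456e-08, 1.037e-07, 3.456e-08, 4.608e-08]  ψ = [2, 2, 2, 2, 3]  (obs o_5=2)
backtrack: best end state = 2; path = [1, 4, 2, 2, 2, 2]

path = [1, 4, 2, 2, 2, 2]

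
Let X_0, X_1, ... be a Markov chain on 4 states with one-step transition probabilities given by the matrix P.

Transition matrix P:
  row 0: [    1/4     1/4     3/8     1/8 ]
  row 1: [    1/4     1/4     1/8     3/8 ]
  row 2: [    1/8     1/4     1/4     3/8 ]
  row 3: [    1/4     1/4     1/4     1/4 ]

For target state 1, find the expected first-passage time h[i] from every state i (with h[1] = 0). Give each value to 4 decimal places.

h = [4.0000, 0.0000, 4.0000, 4.0000]

First-step conditioning: h[1] = 0; for i ≠ 1, h[i] = 1 + Σ_k P[i][k]·h[k].
  h[0] = 1 + 1/4·h[0] + 3/8·h[2] + 1/8·h[3]
  h[2] = 1 + 1/8·h[0] + 1/4·h[2] + 3/8·h[3]
  h[3] = 1 + 1/4·h[0] + 1/4·h[2] + 1/4·h[3]
Solving the 3×3 linear system over states ≠ 1 gives exactly h = [4, 0, 4, 4] (h[1] = 0 is the target).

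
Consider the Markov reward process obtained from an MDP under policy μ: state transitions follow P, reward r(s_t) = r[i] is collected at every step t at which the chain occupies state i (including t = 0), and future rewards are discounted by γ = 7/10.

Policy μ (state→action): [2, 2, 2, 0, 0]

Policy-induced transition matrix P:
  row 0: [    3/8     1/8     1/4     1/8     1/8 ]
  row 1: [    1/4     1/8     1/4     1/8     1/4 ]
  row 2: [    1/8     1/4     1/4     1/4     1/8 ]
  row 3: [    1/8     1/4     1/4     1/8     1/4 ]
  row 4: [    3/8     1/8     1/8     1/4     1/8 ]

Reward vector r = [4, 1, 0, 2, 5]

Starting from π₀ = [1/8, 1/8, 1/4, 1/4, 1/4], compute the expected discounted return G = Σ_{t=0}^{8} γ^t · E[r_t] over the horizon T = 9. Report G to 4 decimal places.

G = 7.5930

t=0: π = [0.1250, 0.1250, 0.2500, 0.2500, 0.2500], E[r] = 2.3750, γ^t·E[r] = 2.375000, running G = 2.375000
t=1: π = [0.2344, 0.1875, 0.2188, 0.1875, 0.1719], E[r] = 2.3594, γ^t·E[r] = 1.651563, running G = 4.026563
t=2: π = [0.2500, 0.1758, 0.2285, 0.1738, 0.1719], E[r] = 2.3828, γ^t·E[r] = 1.167578, running G = 5.194141
t=3: π = [0.2524, 0.1753, 0.2285, 0.1750, 0.1687], E[r] = 2.3787, γ^t·E[r] = 0.815881, running G = 6.010022
t=4: π = [0.2522, 0.1754, 0.2289, 0.1747, 0.1688], E[r] = 2.3775, γ^t·E[r] = 0.570838, running G = 6.580860
t=5: π = [0.2522, 0.1754, 0.2289, 0.1747, 0.1688], E[r] = 2.3774, γ^t·E[r] = 0.399569, running G = 6.980429
t=6: π = [0.2522, 0.1755, 0.2289, 0.1747, 0.1688], E[r] = 2.3774, γ^t·E[r] = 0.279696, running G = 7.260125
t=7: π = [0.2522, 0.1755, 0.2289, 0.1747, 0.1688], E[r] = 2.3774, γ^t·E[r] = 0.195788, running G = 7.455913
t=8: π = [0.2522, 0.1755, 0.2289, 0.1747, 0.1688], E[r] = 2.3774, γ^t·E[r] = 0.137051, running G = 7.592964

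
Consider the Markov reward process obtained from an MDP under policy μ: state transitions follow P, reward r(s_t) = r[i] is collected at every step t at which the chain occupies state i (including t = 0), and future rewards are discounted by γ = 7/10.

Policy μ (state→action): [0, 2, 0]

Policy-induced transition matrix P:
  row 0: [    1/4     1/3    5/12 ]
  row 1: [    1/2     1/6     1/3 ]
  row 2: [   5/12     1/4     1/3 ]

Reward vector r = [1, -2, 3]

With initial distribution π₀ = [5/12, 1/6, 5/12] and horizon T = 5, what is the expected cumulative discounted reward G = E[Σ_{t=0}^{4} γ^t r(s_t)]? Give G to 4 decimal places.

t=0: π = [0.4167, 0.1667, 0.4167], E[r] = 1.3333, γ^t·E[r] = 1.333333, running G = 1.333333
t=1: π = [0.3611, 0.2708, 0.3681], E[r] = 0.9236, γ^t·E[r] = 0.646528, running G = 1.979861
t=2: π = [0.3791, 0.2575, 0.3634], E[r] = 0.9543, γ^t·E[r] = 0.467598, running G = 2.447459
t=3: π = [0.3750, 0.2601, 0.3649], E[r] = 0.9495, γ^t·E[r] = 0.325665, running G = 2.773124
t=4: π = [0.3759, 0.2596, 0.3646], E[r] = 0.9505, γ^t·E[r] = 0.228204, running G = 3.001328

G = 3.0013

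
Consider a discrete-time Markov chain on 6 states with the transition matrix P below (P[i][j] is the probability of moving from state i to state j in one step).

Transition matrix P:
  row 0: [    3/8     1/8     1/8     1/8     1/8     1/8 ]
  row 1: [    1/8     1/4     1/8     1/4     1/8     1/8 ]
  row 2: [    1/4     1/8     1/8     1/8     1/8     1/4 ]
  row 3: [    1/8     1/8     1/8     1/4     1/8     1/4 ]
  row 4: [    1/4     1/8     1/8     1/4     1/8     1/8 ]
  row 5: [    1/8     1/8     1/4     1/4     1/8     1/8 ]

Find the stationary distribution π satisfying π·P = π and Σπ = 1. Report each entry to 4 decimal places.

π = [0.2119, 0.1429, 0.1461, 0.2053, 0.1250, 0.1689]

Balance equations π_j = Σ_i π_i·P[i][j]:
  π_0 = 3/8·π_0 + 1/8·π_1 + 1/4·π_2 + 1/8·π_3 + 1/4·π_4 + 1/8·π_5
  π_1 = 1/8·π_0 + 1/4·π_1 + 1/8·π_2 + 1/8·π_3 + 1/8·π_4 + 1/8·π_5
  π_2 = 1/8·π_0 + 1/8·π_1 + 1/8·π_2 + 1/8·π_3 + 1/8·π_4 + 1/4·π_5
  π_3 = 1/8·π_0 + 1/4·π_1 + 1/8·π_2 + 1/4·π_3 + 1/4·π_4 + 1/4·π_5
  π_4 = 1/8·π_0 + 1/8·π_1 + 1/8·π_2 + 1/8·π_3 + 1/8·π_4 + 1/8·π_5
  normalize: π_0 + π_1 + π_2 + π_3 + π_4 + π_5 = 1
Solving the linear system gives exactly π = [5137/24248, 1/7, 3543/24248, 711/3464, 1/8, 512/3031].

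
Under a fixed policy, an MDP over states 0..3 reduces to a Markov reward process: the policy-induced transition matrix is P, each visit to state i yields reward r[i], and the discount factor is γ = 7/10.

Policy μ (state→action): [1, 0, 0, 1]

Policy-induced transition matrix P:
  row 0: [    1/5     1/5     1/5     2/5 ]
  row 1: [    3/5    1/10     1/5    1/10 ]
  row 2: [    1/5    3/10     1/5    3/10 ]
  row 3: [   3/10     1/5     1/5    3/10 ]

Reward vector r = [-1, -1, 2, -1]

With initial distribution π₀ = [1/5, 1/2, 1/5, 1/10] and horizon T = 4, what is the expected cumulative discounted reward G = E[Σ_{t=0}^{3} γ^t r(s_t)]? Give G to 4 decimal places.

G = -1.0132

t=0: π = [0.2000, 0.5000, 0.2000, 0.1000], E[r] = -0.4000, γ^t·E[r] = -0.400000, running G = -0.400000
t=1: π = [0.4100, 0.1700, 0.2000, 0.2200], E[r] = -0.4000, γ^t·E[r] = -0.280000, running G = -0.680000
t=2: π = [0.2900, 0.2030, 0.2000, 0.3070], E[r] = -0.4000, γ^t·E[r] = -0.196000, running G = -0.876000
t=3: π = [0.3119, 0.1997, 0.2000, 0.2884], E[r] = -0.4000, γ^t·E[r] = -0.137200, running G = -1.013200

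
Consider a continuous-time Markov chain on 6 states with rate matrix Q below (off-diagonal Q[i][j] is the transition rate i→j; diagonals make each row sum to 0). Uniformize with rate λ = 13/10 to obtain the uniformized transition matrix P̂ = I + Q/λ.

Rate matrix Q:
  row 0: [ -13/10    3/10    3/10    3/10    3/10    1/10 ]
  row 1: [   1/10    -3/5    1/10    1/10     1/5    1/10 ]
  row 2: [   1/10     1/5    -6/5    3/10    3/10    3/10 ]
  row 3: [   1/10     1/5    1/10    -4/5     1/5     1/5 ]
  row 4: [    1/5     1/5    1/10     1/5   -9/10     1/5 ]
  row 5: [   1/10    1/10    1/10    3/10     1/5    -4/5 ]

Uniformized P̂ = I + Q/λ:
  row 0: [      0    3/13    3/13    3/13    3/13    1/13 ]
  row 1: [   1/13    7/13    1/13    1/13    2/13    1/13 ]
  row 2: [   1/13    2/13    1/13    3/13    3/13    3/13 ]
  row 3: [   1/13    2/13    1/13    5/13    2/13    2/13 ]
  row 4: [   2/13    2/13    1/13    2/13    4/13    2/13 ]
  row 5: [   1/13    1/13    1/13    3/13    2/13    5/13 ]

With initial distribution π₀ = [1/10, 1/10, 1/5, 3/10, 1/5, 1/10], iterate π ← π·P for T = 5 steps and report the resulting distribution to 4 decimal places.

t=0: π = [0.1000, 0.1000, 0.2000, 0.3000, 0.2000, 0.1000]
t=1: π = [0.0846, 0.1923, 0.0923, 0.2462, 0.2077, 0.1769]
t=2: π = [0.0864, 0.2207, 0.0899, 0.2231, 0.1994, 0.1805]
t=3: π = [0.0856, 0.2315, 0.0902, 0.2158, 0.1981, 0.1788]
t=4: π = [0.0856, 0.2357, 0.0901, 0.2131, 0.1978, 0.1777]
t=5: π = [0.0856, 0.2374, 0.0901, 0.2121, 0.1978, 0.1771]

π = [0.0856, 0.2374, 0.0901, 0.2121, 0.1978, 0.1771]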